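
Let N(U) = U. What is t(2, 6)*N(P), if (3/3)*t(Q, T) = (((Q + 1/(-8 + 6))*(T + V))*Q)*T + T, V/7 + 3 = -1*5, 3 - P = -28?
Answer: -27714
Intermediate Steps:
P = 31 (P = 3 - 1*(-28) = 3 + 28 = 31)
V = -56 (V = -21 + 7*(-1*5) = -21 + 7*(-5) = -21 - 35 = -56)
t(Q, T) = T + Q*T*(-56 + T)*(-½ + Q) (t(Q, T) = (((Q + 1/(-8 + 6))*(T - 56))*Q)*T + T = (((Q + 1/(-2))*(-56 + T))*Q)*T + T = (((Q - ½)*(-56 + T))*Q)*T + T = (((-½ + Q)*(-56 + T))*Q)*T + T = (((-56 + T)*(-½ + Q))*Q)*T + T = (Q*(-56 + T)*(-½ + Q))*T + T = Q*T*(-56 + T)*(-½ + Q) + T = T + Q*T*(-56 + T)*(-½ + Q))
t(2, 6)*N(P) = ((½)*6*(2 - 112*2² + 56*2 - 1*2*6 + 2*6*2²))*31 = ((½)*6*(2 - 112*4 + 112 - 12 + 2*6*4))*31 = ((½)*6*(2 - 448 + 112 - 12 + 48))*31 = ((½)*6*(-298))*31 = -894*31 = -27714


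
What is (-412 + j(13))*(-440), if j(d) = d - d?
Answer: 181280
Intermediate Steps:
j(d) = 0
(-412 + j(13))*(-440) = (-412 + 0)*(-440) = -412*(-440) = 181280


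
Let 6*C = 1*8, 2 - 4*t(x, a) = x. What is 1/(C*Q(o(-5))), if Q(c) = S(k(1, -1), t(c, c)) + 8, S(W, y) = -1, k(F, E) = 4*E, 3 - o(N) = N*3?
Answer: 3/28 ≈ 0.10714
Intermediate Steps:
t(x, a) = 1/2 - x/4
o(N) = 3 - 3*N (o(N) = 3 - N*3 = 3 - 3*N)
C = 4/3 (C = (1*8)/6 = (1/6)*8 = 4/3 ≈ 1.3333)
Q(c) = 7 (Q(c) = -1 + 8 = 7)
1/(C*Q(o(-5))) = 1/((4/3)*7) = 1/(28/3) = 3/28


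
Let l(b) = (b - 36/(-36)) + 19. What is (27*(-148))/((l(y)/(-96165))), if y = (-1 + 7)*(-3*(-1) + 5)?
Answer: 96068835/17 ≈ 5.6511e+6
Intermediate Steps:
y = 48 (y = 6*(3 + 5) = 6*8 = 48)
l(b) = 20 + b (l(b) = (b - 36*(-1/36)) + 19 = (b + 1) + 19 = (1 + b) + 19 = 20 + b)
(27*(-148))/((l(y)/(-96165))) = (27*(-148))/(((20 + 48)/(-96165))) = -3996/(68*(-1/96165)) = -3996/(-68/96165) = -3996*(-96165/68) = 96068835/17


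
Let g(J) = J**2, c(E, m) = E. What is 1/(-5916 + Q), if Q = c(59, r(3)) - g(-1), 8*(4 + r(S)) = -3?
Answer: -1/5858 ≈ -0.00017071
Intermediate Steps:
r(S) = -35/8 (r(S) = -4 + (1/8)*(-3) = -4 - 3/8 = -35/8)
Q = 58 (Q = 59 - 1*(-1)**2 = 59 - 1*1 = 59 - 1 = 58)
1/(-5916 + Q) = 1/(-5916 + 58) = 1/(-5858) = -1/5858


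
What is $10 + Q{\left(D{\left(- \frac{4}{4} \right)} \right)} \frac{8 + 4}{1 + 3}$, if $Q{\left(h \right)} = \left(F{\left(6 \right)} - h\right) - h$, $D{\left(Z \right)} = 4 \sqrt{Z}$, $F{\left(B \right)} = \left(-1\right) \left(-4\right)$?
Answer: $22 - 24 i \approx 22.0 - 24.0 i$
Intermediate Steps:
$F{\left(B \right)} = 4$
$Q{\left(h \right)} = 4 - 2 h$ ($Q{\left(h \right)} = \left(4 - h\right) - h = 4 - 2 h$)
$10 + Q{\left(D{\left(- \frac{4}{4} \right)} \right)} \frac{8 + 4}{1 + 3} = 10 + \left(4 - 2 \cdot 4 \sqrt{- \frac{4}{4}}\right) \frac{8 + 4}{1 + 3} = 10 + \left(4 - 2 \cdot 4 \sqrt{\left(-4\right) \frac{1}{4}}\right) \frac{12}{4} = 10 + \left(4 - 2 \cdot 4 \sqrt{-1}\right) 12 \cdot \frac{1}{4} = 10 + \left(4 - 2 \cdot 4 i\right) 3 = 10 + \left(4 - 8 i\right) 3 = 10 + \left(12 - 24 i\right) = 22 - 24 i$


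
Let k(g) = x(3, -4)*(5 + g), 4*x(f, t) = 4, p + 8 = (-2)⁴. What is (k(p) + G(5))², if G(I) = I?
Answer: 324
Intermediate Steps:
p = 8 (p = -8 + (-2)⁴ = -8 + 16 = 8)
x(f, t) = 1 (x(f, t) = (¼)*4 = 1)
k(g) = 5 + g (k(g) = 1*(5 + g) = 5 + g)
(k(p) + G(5))² = ((5 + 8) + 5)² = (13 + 5)² = 18² = 324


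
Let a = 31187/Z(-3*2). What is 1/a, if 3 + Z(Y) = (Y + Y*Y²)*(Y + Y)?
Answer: 2661/31187 ≈ 0.085324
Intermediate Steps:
Z(Y) = -3 + 2*Y*(Y + Y³) (Z(Y) = -3 + (Y + Y*Y²)*(Y + Y) = -3 + (Y + Y³)*(2*Y) = -3 + 2*Y*(Y + Y³))
a = 31187/2661 (a = 31187/(-3 + 2*(-3*2)² + 2*(-3*2)⁴) = 31187/(-3 + 2*(-6)² + 2*(-6)⁴) = 31187/(-3 + 2*36 + 2*1296) = 31187/(-3 + 72 + 2592) = 31187/2661 ≈ 11.720)
1/a = 1/(31187/2661) = 2661/31187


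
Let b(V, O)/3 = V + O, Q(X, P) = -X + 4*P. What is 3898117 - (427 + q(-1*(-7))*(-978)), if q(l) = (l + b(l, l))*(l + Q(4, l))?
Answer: 5383272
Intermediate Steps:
b(V, O) = 3*O + 3*V (b(V, O) = 3*(V + O) = 3*(O + V) = 3*O + 3*V)
q(l) = 7*l*(-4 + 5*l) (q(l) = (l + (3*l + 3*l))*(l + (-1*4 + 4*l)) = (l + 6*l)*(l + (-4 + 4*l)) = (7*l)*(-4 + 5*l) = 7*l*(-4 + 5*l))
3898117 - (427 + q(-1*(-7))*(-978)) = 3898117 - (427 + (7*(-1*(-7))*(-4 + 5*(-1*(-7))))*(-978)) = 3898117 - (427 + (7*7*(-4 + 5*7))*(-978)) = 3898117 - (427 + (7*7*(-4 + 35))*(-978)) = 3898117 - (427 + (7*7*31)*(-978)) = 3898117 - (427 + 1519*(-978)) = 3898117 - (427 - 1485582) = 3898117 - 1*(-1485155) = 3898117 + 1485155 = 5383272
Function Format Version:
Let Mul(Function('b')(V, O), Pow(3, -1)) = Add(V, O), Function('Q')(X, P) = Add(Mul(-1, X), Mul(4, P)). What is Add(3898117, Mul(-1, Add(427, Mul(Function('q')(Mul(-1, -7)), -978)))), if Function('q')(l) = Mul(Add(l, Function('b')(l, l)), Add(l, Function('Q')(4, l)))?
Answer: 5383272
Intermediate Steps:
Function('b')(V, O) = Add(Mul(3, O), Mul(3, V)) (Function('b')(V, O) = Mul(3, Add(V, O)) = Mul(3, Add(O, V)) = Add(Mul(3, O), Mul(3, V)))
Function('q')(l) = Mul(7, l, Add(-4, Mul(5, l))) (Function('q')(l) = Mul(Add(l, Add(Mul(3, l), Mul(3, l))), Add(l, Add(Mul(-1, 4), Mul(4, l)))) = Mul(Add(l, Mul(6, l)), Add(l, Add(-4, Mul(4, l)))) = Mul(Mul(7, l), Add(-4, Mul(5, l))) = Mul(7, l, Add(-4, Mul(5, l))))
Add(3898117, Mul(-1, Add(427, Mul(Function('q')(Mul(-1, -7)), -978)))) = Add(3898117, Mul(-1, Add(427, Mul(Mul(7, Mul(-1, -7), Add(-4, Mul(5, Mul(-1, -7)))), -978)))) = Add(3898117, Mul(-1, Add(427, Mul(Mul(7, 7, Add(-4, Mul(5, 7))), -978)))) = Add(3898117, Mul(-1, Add(427, Mul(Mul(7, 7, Add(-4, 35)), -978)))) = Add(3898117, Mul(-1, Add(427, Mul(Mul(7, 7, 31), -978)))) = Add(3898117, Mul(-1, Add(427, Mul(1519, -978)))) = Add(3898117, Mul(-1, Add(427, -1485582))) = Add(3898117, Mul(-1, -1485155)) = Add(3898117, 1485155) = 5383272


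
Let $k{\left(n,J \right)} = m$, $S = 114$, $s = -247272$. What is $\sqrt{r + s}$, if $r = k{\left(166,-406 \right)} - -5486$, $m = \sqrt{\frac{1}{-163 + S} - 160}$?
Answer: $\frac{\sqrt{-11847514 + 7 i \sqrt{7841}}}{7} \approx 0.012863 + 491.72 i$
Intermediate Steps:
$m = \frac{i \sqrt{7841}}{7}$ ($m = \sqrt{\frac{1}{-163 + 114} - 160} = \sqrt{\frac{1}{-49} - 160} = \sqrt{- \frac{1}{49} - 160} = \sqrt{- \frac{7841}{49}} = \frac{i \sqrt{7841}}{7} \approx 12.65 i$)
$k{\left(n,J \right)} = \frac{i \sqrt{7841}}{7}$
$r = 5486 + \frac{i \sqrt{7841}}{7}$ ($r = \frac{i \sqrt{7841}}{7} - -5486 = \frac{i \sqrt{7841}}{7} + 5486 = 5486 + \frac{i \sqrt{7841}}{7} \approx 5486.0 + 12.65 i$)
$\sqrt{r + s} = \sqrt{\left(5486 + \frac{i \sqrt{7841}}{7}\right) - 247272} = \sqrt{-241786 + \frac{i \sqrt{7841}}{7}}$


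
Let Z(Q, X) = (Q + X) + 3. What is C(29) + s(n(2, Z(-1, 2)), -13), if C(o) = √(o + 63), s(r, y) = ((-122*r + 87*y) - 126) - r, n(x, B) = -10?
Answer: -27 + 2*√23 ≈ -17.408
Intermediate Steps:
Z(Q, X) = 3 + Q + X
s(r, y) = -126 - 123*r + 87*y (s(r, y) = (-126 - 122*r + 87*y) - r = -126 - 123*r + 87*y)
C(o) = √(63 + o)
C(29) + s(n(2, Z(-1, 2)), -13) = √(63 + 29) + (-126 - 123*(-10) + 87*(-13)) = √92 + (-126 + 1230 - 1131) = 2*√23 - 27 = -27 + 2*√23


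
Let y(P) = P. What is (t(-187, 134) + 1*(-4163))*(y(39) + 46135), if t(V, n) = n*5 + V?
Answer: -169920320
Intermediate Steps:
t(V, n) = V + 5*n (t(V, n) = 5*n + V = V + 5*n)
(t(-187, 134) + 1*(-4163))*(y(39) + 46135) = ((-187 + 5*134) + 1*(-4163))*(39 + 46135) = ((-187 + 670) - 4163)*46174 = (483 - 4163)*46174 = -3680*46174 = -169920320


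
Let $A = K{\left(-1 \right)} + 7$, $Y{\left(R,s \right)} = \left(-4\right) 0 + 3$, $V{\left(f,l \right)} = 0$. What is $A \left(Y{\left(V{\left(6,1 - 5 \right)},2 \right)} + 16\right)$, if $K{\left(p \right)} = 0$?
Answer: $133$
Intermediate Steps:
$Y{\left(R,s \right)} = 3$ ($Y{\left(R,s \right)} = 0 + 3 = 3$)
$A = 7$ ($A = 0 + 7 = 7$)
$A \left(Y{\left(V{\left(6,1 - 5 \right)},2 \right)} + 16\right) = 7 \left(3 + 16\right) = 7 \cdot 19 = 133$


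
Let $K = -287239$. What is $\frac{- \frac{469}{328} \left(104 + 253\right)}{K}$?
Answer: $\frac{167433}{94214392} \approx 0.0017771$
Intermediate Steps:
$\frac{- \frac{469}{328} \left(104 + 253\right)}{K} = \frac{- \frac{469}{328} \left(104 + 253\right)}{-287239} = \left(-469\right) \frac{1}{328} \cdot 357 \left(- \frac{1}{287239}\right) = \left(- \frac{469}{328}\right) 357 \left(- \frac{1}{287239}\right) = \left(- \frac{167433}{328}\right) \left(- \frac{1}{287239}\right) = \frac{167433}{94214392}$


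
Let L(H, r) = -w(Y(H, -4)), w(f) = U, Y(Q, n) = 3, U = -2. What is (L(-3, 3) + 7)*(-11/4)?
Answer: -99/4 ≈ -24.750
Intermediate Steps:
w(f) = -2
L(H, r) = 2 (L(H, r) = -1*(-2) = 2)
(L(-3, 3) + 7)*(-11/4) = (2 + 7)*(-11/4) = 9*(-11*¼) = 9*(-11/4) = -99/4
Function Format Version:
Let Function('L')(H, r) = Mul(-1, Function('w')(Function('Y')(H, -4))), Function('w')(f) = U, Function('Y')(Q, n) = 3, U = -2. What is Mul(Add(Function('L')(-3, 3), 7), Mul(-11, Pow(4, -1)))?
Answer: Rational(-99, 4) ≈ -24.750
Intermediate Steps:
Function('w')(f) = -2
Function('L')(H, r) = 2 (Function('L')(H, r) = Mul(-1, -2) = 2)
Mul(Add(Function('L')(-3, 3), 7), Mul(-11, Pow(4, -1))) = Mul(Add(2, 7), Mul(-11, Pow(4, -1))) = Mul(9, Mul(-11, Rational(1, 4))) = Mul(9, Rational(-11, 4)) = Rational(-99, 4)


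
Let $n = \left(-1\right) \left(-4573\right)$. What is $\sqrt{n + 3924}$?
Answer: $\sqrt{8497} \approx 92.179$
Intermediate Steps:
$n = 4573$
$\sqrt{n + 3924} = \sqrt{4573 + 3924} = \sqrt{8497}$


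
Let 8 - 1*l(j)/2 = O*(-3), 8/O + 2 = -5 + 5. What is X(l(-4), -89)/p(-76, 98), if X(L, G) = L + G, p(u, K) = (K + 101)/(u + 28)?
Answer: 4656/199 ≈ 23.397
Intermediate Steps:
O = -4 (O = 8/(-2 + (-5 + 5)) = 8/(-2 + 0) = 8/(-2) = 8*(-½) = -4)
l(j) = -8 (l(j) = 16 - (-8)*(-3) = 16 - 2*12 = 16 - 24 = -8)
p(u, K) = (101 + K)/(28 + u)
X(L, G) = G + L
X(l(-4), -89)/p(-76, 98) = (-89 - 8)/(((101 + 98)/(28 - 76))) = -97/(199/(-48)) = -97/((-1/48*199)) = -97/(-199/48) = -97*(-48/199) = 4656/199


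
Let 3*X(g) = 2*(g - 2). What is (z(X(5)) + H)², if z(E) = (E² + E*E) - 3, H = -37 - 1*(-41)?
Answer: 81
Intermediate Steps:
H = 4 (H = -37 + 41 = 4)
X(g) = -4/3 + 2*g/3 (X(g) = (2*(g - 2))/3 = (2*(-2 + g))/3 = (-4 + 2*g)/3 = -4/3 + 2*g/3)
z(E) = -3 + 2*E² (z(E) = (E² + E²) - 3 = 2*E² - 3 = -3 + 2*E²)
(z(X(5)) + H)² = ((-3 + 2*(-4/3 + (⅔)*5)²) + 4)² = ((-3 + 2*(-4/3 + 10/3)²) + 4)² = ((-3 + 2*2²) + 4)² = ((-3 + 2*4) + 4)² = ((-3 + 8) + 4)² = (5 + 4)² = 9² = 81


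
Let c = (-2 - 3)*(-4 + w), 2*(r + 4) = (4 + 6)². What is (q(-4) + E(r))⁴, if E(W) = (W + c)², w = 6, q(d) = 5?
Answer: 2864898145201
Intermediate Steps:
r = 46 (r = -4 + (4 + 6)²/2 = -4 + (½)*10² = -4 + (½)*100 = -4 + 50 = 46)
c = -10 (c = (-2 - 3)*(-4 + 6) = -5*2 = -10)
E(W) = (-10 + W)² (E(W) = (W - 10)² = (-10 + W)²)
(q(-4) + E(r))⁴ = (5 + (-10 + 46)²)⁴ = (5 + 36²)⁴ = (5 + 1296)⁴ = 1301⁴ = 2864898145201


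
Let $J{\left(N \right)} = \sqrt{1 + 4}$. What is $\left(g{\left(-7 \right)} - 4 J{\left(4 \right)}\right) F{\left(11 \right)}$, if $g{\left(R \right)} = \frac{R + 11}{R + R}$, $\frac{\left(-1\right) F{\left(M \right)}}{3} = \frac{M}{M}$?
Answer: $\frac{6}{7} + 12 \sqrt{5} \approx 27.69$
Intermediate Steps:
$J{\left(N \right)} = \sqrt{5}$
$F{\left(M \right)} = -3$ ($F{\left(M \right)} = - 3 \frac{M}{M} = \left(-3\right) 1 = -3$)
$g{\left(R \right)} = \frac{11 + R}{2 R}$
$\left(g{\left(-7 \right)} - 4 J{\left(4 \right)}\right) F{\left(11 \right)} = \left(\frac{11 - 7}{2 \left(-7\right)} - 4 \sqrt{5}\right) \left(-3\right) = \left(\frac{1}{2} \left(- \frac{1}{7}\right) 4 - 4 \sqrt{5}\right) \left(-3\right) = \left(- \frac{2}{7} - 4 \sqrt{5}\right) \left(-3\right) = \frac{6}{7} + 12 \sqrt{5}$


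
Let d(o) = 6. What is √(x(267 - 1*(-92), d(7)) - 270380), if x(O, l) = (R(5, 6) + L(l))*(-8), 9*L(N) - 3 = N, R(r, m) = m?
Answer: 2*I*√67609 ≈ 520.03*I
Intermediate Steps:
L(N) = ⅓ + N/9
x(O, l) = -152/3 - 8*l/9 (x(O, l) = (6 + (⅓ + l/9))*(-8) = (19/3 + l/9)*(-8) = -152/3 - 8*l/9)
√(x(267 - 1*(-92), d(7)) - 270380) = √((-152/3 - 8/9*6) - 270380) = √((-152/3 - 16/3) - 270380) = √(-56 - 270380) = √(-270436) = 2*I*√67609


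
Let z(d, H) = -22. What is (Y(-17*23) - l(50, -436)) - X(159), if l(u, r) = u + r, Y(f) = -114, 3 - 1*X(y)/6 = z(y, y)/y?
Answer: 13418/53 ≈ 253.17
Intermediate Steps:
X(y) = 18 + 132/y (X(y) = 18 - (-132)/y = 18 + 132/y)
l(u, r) = r + u
(Y(-17*23) - l(50, -436)) - X(159) = (-114 - (-436 + 50)) - (18 + 132/159) = (-114 - 1*(-386)) - (18 + 132*(1/159)) = (-114 + 386) - (18 + 44/53) = 272 - 1*998/53 = 272 - 998/53 = 13418/53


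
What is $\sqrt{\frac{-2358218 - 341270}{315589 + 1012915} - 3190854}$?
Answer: $\frac{i \sqrt{87993981426397994}}{166063} \approx 1786.3 i$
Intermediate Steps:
$\sqrt{\frac{-2358218 - 341270}{315589 + 1012915} - 3190854} = \sqrt{- \frac{2699488}{1328504} - 3190854} = \sqrt{\left(-2699488\right) \frac{1}{1328504} - 3190854} = \sqrt{- \frac{337436}{166063} - 3190854} = \sqrt{- \frac{529883125238}{166063}} = \frac{i \sqrt{87993981426397994}}{166063}$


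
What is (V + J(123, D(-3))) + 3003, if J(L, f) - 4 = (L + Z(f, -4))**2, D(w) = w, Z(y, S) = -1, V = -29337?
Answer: -11446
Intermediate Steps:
J(L, f) = 4 + (-1 + L)**2 (J(L, f) = 4 + (L - 1)**2 = 4 + (-1 + L)**2)
(V + J(123, D(-3))) + 3003 = (-29337 + (4 + (-1 + 123)**2)) + 3003 = (-29337 + (4 + 122**2)) + 3003 = (-29337 + (4 + 14884)) + 3003 = (-29337 + 14888) + 3003 = -14449 + 3003 = -11446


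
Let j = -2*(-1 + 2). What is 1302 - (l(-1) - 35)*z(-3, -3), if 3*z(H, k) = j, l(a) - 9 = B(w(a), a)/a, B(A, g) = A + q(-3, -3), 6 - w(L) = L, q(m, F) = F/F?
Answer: 3838/3 ≈ 1279.3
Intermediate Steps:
q(m, F) = 1
w(L) = 6 - L
j = -2 (j = -2*1 = -2)
B(A, g) = 1 + A (B(A, g) = A + 1 = 1 + A)
l(a) = 9 + (7 - a)/a (l(a) = 9 + (1 + (6 - a))/a = 9 + (7 - a)/a)
z(H, k) = -⅔ (z(H, k) = (⅓)*(-2) = -⅔)
1302 - (l(-1) - 35)*z(-3, -3) = 1302 - ((8 + 7/(-1)) - 35)*(-2)/3 = 1302 - ((8 + 7*(-1)) - 35)*(-2)/3 = 1302 - ((8 - 7) - 35)*(-2)/3 = 1302 - (1 - 35)*(-2)/3 = 1302 - (-34)*(-2)/3 = 1302 - 1*68/3 = 1302 - 68/3 = 3838/3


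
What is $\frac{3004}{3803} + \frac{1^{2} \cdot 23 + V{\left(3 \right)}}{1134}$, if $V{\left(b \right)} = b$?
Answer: $\frac{1752707}{2156301} \approx 0.81283$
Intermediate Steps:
$\frac{3004}{3803} + \frac{1^{2} \cdot 23 + V{\left(3 \right)}}{1134} = \frac{3004}{3803} + \frac{1^{2} \cdot 23 + 3}{1134} = 3004 \cdot \frac{1}{3803} + \left(1 \cdot 23 + 3\right) \frac{1}{1134} = \frac{3004}{3803} + \left(23 + 3\right) \frac{1}{1134} = \frac{3004}{3803} + 26 \cdot \frac{1}{1134} = \frac{3004}{3803} + \frac{13}{567} = \frac{1752707}{2156301}$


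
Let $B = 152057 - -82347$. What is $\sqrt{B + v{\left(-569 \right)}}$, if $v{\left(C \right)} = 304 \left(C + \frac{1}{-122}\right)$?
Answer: $\frac{2 \sqrt{57141079}}{61} \approx 247.84$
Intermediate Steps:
$B = 234404$ ($B = 152057 + 82347 = 234404$)
$v{\left(C \right)} = - \frac{152}{61} + 304 C$ ($v{\left(C \right)} = 304 \left(C - \frac{1}{122}\right) = 304 \left(- \frac{1}{122} + C\right) = - \frac{152}{61} + 304 C$)
$\sqrt{B + v{\left(-569 \right)}} = \sqrt{234404 + \left(- \frac{152}{61} + 304 \left(-569\right)\right)} = \sqrt{234404 - \frac{10551688}{61}} = \sqrt{\frac{3746956}{61}} = \frac{2 \sqrt{57141079}}{61}$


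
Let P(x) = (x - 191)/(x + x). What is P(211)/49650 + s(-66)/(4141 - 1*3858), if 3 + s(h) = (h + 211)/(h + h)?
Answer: -62969151/4348300660 ≈ -0.014481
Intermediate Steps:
P(x) = (-191 + x)/(2*x) (P(x) = (-191 + x)/((2*x)) = (-191 + x)*(1/(2*x)) = (-191 + x)/(2*x))
s(h) = -3 + (211 + h)/(2*h) (s(h) = -3 + (h + 211)/(h + h) = -3 + (211 + h)/((2*h)) = -3 + (211 + h)*(1/(2*h)) = -3 + (211 + h)/(2*h))
P(211)/49650 + s(-66)/(4141 - 1*3858) = ((½)*(-191 + 211)/211)/49650 + ((½)*(211 - 5*(-66))/(-66))/(4141 - 1*3858) = ((½)*(1/211)*20)*(1/49650) + ((½)*(-1/66)*(211 + 330))/(4141 - 3858) = (10/211)*(1/49650) + ((½)*(-1/66)*541)/283 = 1/1047615 - 541/132*1/283 = 1/1047615 - 541/37356 = -62969151/4348300660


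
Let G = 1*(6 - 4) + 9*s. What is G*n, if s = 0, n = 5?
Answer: 10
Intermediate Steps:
G = 2 (G = 1*(6 - 4) + 9*0 = 1*2 + 0 = 2 + 0 = 2)
G*n = 2*5 = 10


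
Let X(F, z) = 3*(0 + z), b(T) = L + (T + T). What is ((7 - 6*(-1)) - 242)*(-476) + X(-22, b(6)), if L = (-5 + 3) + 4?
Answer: 109046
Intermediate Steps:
L = 2 (L = -2 + 4 = 2)
b(T) = 2 + 2*T (b(T) = 2 + (T + T) = 2 + 2*T)
X(F, z) = 3*z
((7 - 6*(-1)) - 242)*(-476) + X(-22, b(6)) = ((7 - 6*(-1)) - 242)*(-476) + 3*(2 + 2*6) = ((7 + 6) - 242)*(-476) + 3*(2 + 12) = (13 - 242)*(-476) + 3*14 = -229*(-476) + 42 = 109004 + 42 = 109046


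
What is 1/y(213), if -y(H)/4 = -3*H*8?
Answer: 1/20448 ≈ 4.8905e-5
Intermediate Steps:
y(H) = 96*H (y(H) = -4*(-3*H)*8 = -(-96)*H = 96*H)
1/y(213) = 1/(96*213) = 1/20448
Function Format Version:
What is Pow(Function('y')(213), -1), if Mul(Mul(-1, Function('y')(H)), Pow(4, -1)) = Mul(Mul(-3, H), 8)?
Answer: Rational(1, 20448) ≈ 4.8905e-5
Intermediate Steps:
Function('y')(H) = Mul(96, H) (Function('y')(H) = Mul(-4, Mul(Mul(-3, H), 8)) = Mul(-4, Mul(-24, H)) = Mul(96, H))
Pow(Function('y')(213), -1) = Pow(Mul(96, 213), -1) = Pow(20448, -1) = Rational(1, 20448)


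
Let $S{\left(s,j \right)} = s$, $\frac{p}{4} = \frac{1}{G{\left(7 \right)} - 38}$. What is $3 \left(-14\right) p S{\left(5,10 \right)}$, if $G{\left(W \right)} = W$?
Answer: $\frac{840}{31} \approx 27.097$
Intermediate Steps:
$p = - \frac{4}{31}$ ($p = \frac{4}{7 - 38} = \frac{4}{-31} = 4 \left(- \frac{1}{31}\right) = - \frac{4}{31} \approx -0.12903$)
$3 \left(-14\right) p S{\left(5,10 \right)} = 3 \left(-14\right) \left(- \frac{4}{31}\right) 5 = \left(-42\right) \left(- \frac{4}{31}\right) 5 = \frac{168}{31} \cdot 5 = \frac{840}{31}$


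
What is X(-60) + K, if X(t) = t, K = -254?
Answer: -314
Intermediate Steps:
X(-60) + K = -60 - 254 = -314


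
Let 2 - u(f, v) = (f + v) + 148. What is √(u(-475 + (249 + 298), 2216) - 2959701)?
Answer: I*√2962135 ≈ 1721.1*I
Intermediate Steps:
u(f, v) = -146 - f - v (u(f, v) = 2 - ((f + v) + 148) = 2 - (148 + f + v) = 2 + (-148 - f - v) = -146 - f - v)
√(u(-475 + (249 + 298), 2216) - 2959701) = √((-146 - (-475 + (249 + 298)) - 1*2216) - 2959701) = √((-146 - (-475 + 547) - 2216) - 2959701) = √((-146 - 1*72 - 2216) - 2959701) = √((-146 - 72 - 2216) - 2959701) = √(-2434 - 2959701) = √(-2962135) = I*√2962135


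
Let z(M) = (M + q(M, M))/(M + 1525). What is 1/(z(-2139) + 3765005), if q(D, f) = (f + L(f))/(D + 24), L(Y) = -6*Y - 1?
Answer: 1298610/4889277677729 ≈ 2.6560e-7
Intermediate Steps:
L(Y) = -1 - 6*Y
q(D, f) = (-1 - 5*f)/(24 + D) (q(D, f) = (f + (-1 - 6*f))/(D + 24) = (-1 - 5*f)/(24 + D))
z(M) = (M + (-1 - 5*M)/(24 + M))/(1525 + M) (z(M) = (M + (-1 - 5*M)/(24 + M))/(M + 1525) = (M + (-1 - 5*M)/(24 + M))/(1525 + M))
1/(z(-2139) + 3765005) = 1/((-1 - 5*(-2139) - 2139*(24 - 2139))/((24 - 2139)*(1525 - 2139)) + 3765005) = 1/((-1 + 10695 - 2139*(-2115))/(-2115*(-614)) + 3765005) = 1/(-1/2115*(-1/614)*(-1 + 10695 + 4523985) + 3765005) = 1/(-1/2115*(-1/614)*4534679 + 3765005) = 1/(4534679/1298610 + 3765005) = 1/(4889277677729/1298610) = 1298610/4889277677729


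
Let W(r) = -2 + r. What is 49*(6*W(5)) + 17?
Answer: 899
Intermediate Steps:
49*(6*W(5)) + 17 = 49*(6*(-2 + 5)) + 17 = 49*(6*3) + 17 = 49*18 + 17 = 882 + 17 = 899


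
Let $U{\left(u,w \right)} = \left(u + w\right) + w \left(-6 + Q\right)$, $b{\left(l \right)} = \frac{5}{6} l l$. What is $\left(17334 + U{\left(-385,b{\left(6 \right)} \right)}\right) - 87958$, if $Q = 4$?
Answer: $-71039$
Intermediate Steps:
$b{\left(l \right)} = \frac{5 l^{2}}{6}$ ($b{\left(l \right)} = 5 \cdot \frac{1}{6} l l = \frac{5 l}{6} l = \frac{5 l^{2}}{6}$)
$U{\left(u,w \right)} = u - w$ ($U{\left(u,w \right)} = \left(u + w\right) + w \left(-6 + 4\right) = \left(u + w\right) + w \left(-2\right) = \left(u + w\right) - 2 w = u - w$)
$\left(17334 + U{\left(-385,b{\left(6 \right)} \right)}\right) - 87958 = \left(17334 - \left(385 + \frac{5 \cdot 6^{2}}{6}\right)\right) - 87958 = \left(17334 - \left(385 + \frac{5}{6} \cdot 36\right)\right) - 87958 = \left(17334 - 415\right) - 87958 = 16919 - 87958 = -71039$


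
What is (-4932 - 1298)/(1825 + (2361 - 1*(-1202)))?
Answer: -3115/2694 ≈ -1.1563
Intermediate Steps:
(-4932 - 1298)/(1825 + (2361 - 1*(-1202))) = -6230/(1825 + (2361 + 1202)) = -6230/(1825 + 3563) = -6230/5388 = -6230*1/5388 = -3115/2694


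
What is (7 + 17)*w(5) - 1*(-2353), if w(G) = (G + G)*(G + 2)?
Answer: 4033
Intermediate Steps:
w(G) = 2*G*(2 + G) (w(G) = (2*G)*(2 + G) = 2*G*(2 + G))
(7 + 17)*w(5) - 1*(-2353) = (7 + 17)*(2*5*(2 + 5)) - 1*(-2353) = 24*(2*5*7) + 2353 = 24*70 + 2353 = 1680 + 2353 = 4033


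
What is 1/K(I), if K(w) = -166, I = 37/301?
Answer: -1/166 ≈ -0.0060241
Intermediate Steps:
I = 37/301 (I = 37*(1/301) = 37/301 ≈ 0.12292)
1/K(I) = 1/(-166) = -1/166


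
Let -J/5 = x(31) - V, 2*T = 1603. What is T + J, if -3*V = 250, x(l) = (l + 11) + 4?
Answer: 929/6 ≈ 154.83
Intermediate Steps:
T = 1603/2 (T = (½)*1603 = 1603/2 ≈ 801.50)
x(l) = 15 + l (x(l) = (11 + l) + 4 = 15 + l)
V = -250/3 (V = -⅓*250 = -250/3 ≈ -83.333)
J = -1940/3 (J = -5*((15 + 31) - 1*(-250/3)) = -5*(46 + 250/3) = -5*388/3 = -1940/3 ≈ -646.67)
T + J = 1603/2 - 1940/3 = 929/6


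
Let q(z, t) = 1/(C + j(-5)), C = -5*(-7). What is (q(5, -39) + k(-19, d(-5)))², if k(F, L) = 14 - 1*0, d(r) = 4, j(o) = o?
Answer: 177241/900 ≈ 196.93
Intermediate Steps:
C = 35
k(F, L) = 14 (k(F, L) = 14 + 0 = 14)
q(z, t) = 1/30 (q(z, t) = 1/(35 - 5) = 1/30)
(q(5, -39) + k(-19, d(-5)))² = (1/30 + 14)² = (421/30)² = 177241/900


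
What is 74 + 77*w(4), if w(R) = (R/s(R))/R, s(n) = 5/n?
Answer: 678/5 ≈ 135.60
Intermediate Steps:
w(R) = R/5 (w(R) = (R/((5/R)))/R = (R*(R/5))/R = (R²/5)/R = R/5)
74 + 77*w(4) = 74 + 77*((⅕)*4) = 74 + 77*(⅘) = 74 + 308/5 = 678/5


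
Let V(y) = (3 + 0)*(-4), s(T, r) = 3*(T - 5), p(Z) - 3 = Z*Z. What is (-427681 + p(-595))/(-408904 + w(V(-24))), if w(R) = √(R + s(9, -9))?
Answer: 73653/408904 ≈ 0.18012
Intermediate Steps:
p(Z) = 3 + Z² (p(Z) = 3 + Z*Z = 3 + Z²)
s(T, r) = -15 + 3*T (s(T, r) = 3*(-5 + T) = -15 + 3*T)
V(y) = -12 (V(y) = 3*(-4) = -12)
w(R) = √(12 + R) (w(R) = √(R + (-15 + 3*9)) = √(R + (-15 + 27)) = √(R + 12) = √(12 + R))
(-427681 + p(-595))/(-408904 + w(V(-24))) = (-427681 + (3 + (-595)²))/(-408904 + √(12 - 12)) = (-427681 + (3 + 354025))/(-408904 + √0) = (-427681 + 354028)/(-408904 + 0) = -73653/(-408904) = -73653*(-1/408904) = 73653/408904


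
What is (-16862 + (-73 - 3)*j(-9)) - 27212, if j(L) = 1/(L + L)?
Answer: -396628/9 ≈ -44070.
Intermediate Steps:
j(L) = 1/(2*L)
(-16862 + (-73 - 3)*j(-9)) - 27212 = (-16862 + (-73 - 3)*((½)/(-9))) - 27212 = (-16862 - 38*(-1)/9) - 27212 = (-16862 - 76*(-1/18)) - 27212 = (-16862 + 38/9) - 27212 = -151720/9 - 27212 = -396628/9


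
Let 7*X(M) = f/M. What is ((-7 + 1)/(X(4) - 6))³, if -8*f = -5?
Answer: 2427715584/2400721219 ≈ 1.0112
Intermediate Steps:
f = 5/8 (f = -⅛*(-5) = 5/8 ≈ 0.62500)
X(M) = 5/(56*M) (X(M) = (5/(8*M))/7 = 5/(56*M))
((-7 + 1)/(X(4) - 6))³ = ((-7 + 1)/((5/56)/4 - 6))³ = (-6/((5/56)*(¼) - 6))³ = (-6/(5/224 - 6))³ = (-6/(-1339/224))³ = (-6*(-224/1339))³ = (1344/1339)³ = 2427715584/2400721219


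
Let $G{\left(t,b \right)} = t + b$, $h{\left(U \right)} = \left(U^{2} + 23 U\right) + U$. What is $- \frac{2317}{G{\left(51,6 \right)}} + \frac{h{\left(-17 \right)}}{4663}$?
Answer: $- \frac{10810954}{265791} \approx -40.675$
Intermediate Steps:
$h{\left(U \right)} = U^{2} + 24 U$
$G{\left(t,b \right)} = b + t$
$- \frac{2317}{G{\left(51,6 \right)}} + \frac{h{\left(-17 \right)}}{4663} = - \frac{2317}{6 + 51} + \frac{\left(-17\right) \left(24 - 17\right)}{4663} = - \frac{2317}{57} + \left(-17\right) 7 \cdot \frac{1}{4663} = \left(-2317\right) \frac{1}{57} - \frac{119}{4663} = - \frac{2317}{57} - \frac{119}{4663} = - \frac{10810954}{265791}$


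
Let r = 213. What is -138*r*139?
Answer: -4085766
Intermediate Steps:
-138*r*139 = -138*213*139 = -29394*139 = -4085766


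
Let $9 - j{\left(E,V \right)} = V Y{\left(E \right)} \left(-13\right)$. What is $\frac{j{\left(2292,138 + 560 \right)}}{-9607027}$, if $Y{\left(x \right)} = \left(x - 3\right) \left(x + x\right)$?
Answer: $- \frac{95211449433}{9607027} \approx -9910.6$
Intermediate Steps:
$Y{\left(x \right)} = 2 x \left(-3 + x\right)$ ($Y{\left(x \right)} = \left(-3 + x\right) 2 x = 2 x \left(-3 + x\right)$)
$j{\left(E,V \right)} = 9 + 26 E V \left(-3 + E\right)$ ($j{\left(E,V \right)} = 9 - V 2 E \left(-3 + E\right) \left(-13\right) = 9 - 2 E V \left(-3 + E\right) \left(-13\right) = 9 - - 26 E V \left(-3 + E\right) = 9 + 26 E V \left(-3 + E\right)$)
$\frac{j{\left(2292,138 + 560 \right)}}{-9607027} = \frac{9 + 26 \cdot 2292 \left(138 + 560\right) \left(-3 + 2292\right)}{-9607027} = \left(9 + 26 \cdot 2292 \cdot 698 \cdot 2289\right) \left(- \frac{1}{9607027}\right) = \left(9 + 95211449424\right) \left(- \frac{1}{9607027}\right) = 95211449433 \left(- \frac{1}{9607027}\right) = - \frac{95211449433}{9607027}$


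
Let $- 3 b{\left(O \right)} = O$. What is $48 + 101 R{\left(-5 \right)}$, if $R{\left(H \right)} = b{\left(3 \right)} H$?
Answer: $553$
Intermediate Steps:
$b{\left(O \right)} = - \frac{O}{3}$
$R{\left(H \right)} = - H$ ($R{\left(H \right)} = \left(- \frac{1}{3}\right) 3 H = - H$)
$48 + 101 R{\left(-5 \right)} = 48 + 101 \left(\left(-1\right) \left(-5\right)\right) = 48 + 101 \cdot 5 = 48 + 505 = 553$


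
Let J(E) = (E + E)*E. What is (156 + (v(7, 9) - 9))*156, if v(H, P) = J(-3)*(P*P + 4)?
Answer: 261612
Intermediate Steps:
J(E) = 2*E² (J(E) = (2*E)*E = 2*E²)
v(H, P) = 72 + 18*P² (v(H, P) = (2*(-3)²)*(P*P + 4) = (2*9)*(P² + 4) = 18*(4 + P²) = 72 + 18*P²)
(156 + (v(7, 9) - 9))*156 = (156 + ((72 + 18*9²) - 9))*156 = (156 + ((72 + 18*81) - 9))*156 = (156 + ((72 + 1458) - 9))*156 = (156 + (1530 - 9))*156 = (156 + 1521)*156 = 1677*156 = 261612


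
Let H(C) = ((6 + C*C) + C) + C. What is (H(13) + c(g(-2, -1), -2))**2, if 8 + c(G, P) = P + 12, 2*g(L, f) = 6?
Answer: 41209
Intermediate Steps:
g(L, f) = 3 (g(L, f) = (1/2)*6 = 3)
c(G, P) = 4 + P (c(G, P) = -8 + (P + 12) = -8 + (12 + P) = 4 + P)
H(C) = 6 + C**2 + 2*C (H(C) = ((6 + C**2) + C) + C = (6 + C + C**2) + C = 6 + C**2 + 2*C)
(H(13) + c(g(-2, -1), -2))**2 = ((6 + 13**2 + 2*13) + (4 - 2))**2 = ((6 + 169 + 26) + 2)**2 = (201 + 2)**2 = 203**2 = 41209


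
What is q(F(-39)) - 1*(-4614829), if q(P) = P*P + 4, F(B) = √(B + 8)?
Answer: 4614802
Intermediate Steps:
F(B) = √(8 + B)
q(P) = 4 + P² (q(P) = P² + 4 = 4 + P²)
q(F(-39)) - 1*(-4614829) = (4 + (√(8 - 39))²) - 1*(-4614829) = (4 + (√(-31))²) + 4614829 = (4 + (I*√31)²) + 4614829 = (4 - 31) + 4614829 = -27 + 4614829 = 4614802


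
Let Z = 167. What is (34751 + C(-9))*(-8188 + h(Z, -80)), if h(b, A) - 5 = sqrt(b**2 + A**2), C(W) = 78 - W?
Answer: -285079354 + 34838*sqrt(34289) ≈ -2.7863e+8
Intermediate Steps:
h(b, A) = 5 + sqrt(A**2 + b**2) (h(b, A) = 5 + sqrt(b**2 + A**2) = 5 + sqrt(A**2 + b**2))
(34751 + C(-9))*(-8188 + h(Z, -80)) = (34751 + (78 - 1*(-9)))*(-8188 + (5 + sqrt((-80)**2 + 167**2))) = (34751 + (78 + 9))*(-8188 + (5 + sqrt(6400 + 27889))) = (34751 + 87)*(-8188 + (5 + sqrt(34289))) = 34838*(-8183 + sqrt(34289)) = -285079354 + 34838*sqrt(34289)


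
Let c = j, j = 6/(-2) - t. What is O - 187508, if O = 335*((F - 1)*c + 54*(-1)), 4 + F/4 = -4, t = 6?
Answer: -106103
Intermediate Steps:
F = -32 (F = -16 + 4*(-4) = -16 - 16 = -32)
j = -9 (j = 6/(-2) - 1*6 = 6*(-1/2) - 6 = -3 - 6 = -9)
c = -9
O = 81405 (O = 335*((-32 - 1)*(-9) + 54*(-1)) = 335*(-33*(-9) - 54) = 335*(297 - 54) = 335*243 = 81405)
O - 187508 = 81405 - 187508 = -106103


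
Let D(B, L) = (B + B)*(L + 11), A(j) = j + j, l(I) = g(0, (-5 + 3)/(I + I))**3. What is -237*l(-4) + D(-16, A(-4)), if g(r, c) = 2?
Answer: -1992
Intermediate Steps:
l(I) = 8 (l(I) = 2**3 = 8)
A(j) = 2*j
D(B, L) = 2*B*(11 + L) (D(B, L) = (2*B)*(11 + L) = 2*B*(11 + L))
-237*l(-4) + D(-16, A(-4)) = -237*8 + 2*(-16)*(11 + 2*(-4)) = -1896 + 2*(-16)*(11 - 8) = -1896 + 2*(-16)*3 = -1896 - 96 = -1992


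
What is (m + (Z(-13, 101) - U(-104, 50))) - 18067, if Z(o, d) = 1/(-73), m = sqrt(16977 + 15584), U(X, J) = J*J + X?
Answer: -1493800/73 + sqrt(32561) ≈ -20283.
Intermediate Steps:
U(X, J) = X + J**2 (U(X, J) = J**2 + X = X + J**2)
m = sqrt(32561) ≈ 180.45
Z(o, d) = -1/73
(m + (Z(-13, 101) - U(-104, 50))) - 18067 = (sqrt(32561) + (-1/73 - (-104 + 50**2))) - 18067 = (sqrt(32561) + (-1/73 - (-104 + 2500))) - 18067 = (sqrt(32561) + (-1/73 - 1*2396)) - 18067 = (sqrt(32561) + (-1/73 - 2396)) - 18067 = (sqrt(32561) - 174909/73) - 18067 = (-174909/73 + sqrt(32561)) - 18067 = -1493800/73 + sqrt(32561)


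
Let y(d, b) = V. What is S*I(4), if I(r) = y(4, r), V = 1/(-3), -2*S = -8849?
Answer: -8849/6 ≈ -1474.8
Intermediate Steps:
S = 8849/2 (S = -½*(-8849) = 8849/2 ≈ 4424.5)
V = -⅓ ≈ -0.33333
y(d, b) = -⅓
I(r) = -⅓
S*I(4) = (8849/2)*(-⅓) = -8849/6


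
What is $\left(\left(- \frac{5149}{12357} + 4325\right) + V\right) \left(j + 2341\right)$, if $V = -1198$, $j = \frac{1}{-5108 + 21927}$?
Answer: $\frac{138290377611200}{18893853} \approx 7.3193 \cdot 10^{6}$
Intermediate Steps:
$j = \frac{1}{16819} \approx 5.9457 \cdot 10^{-5}$
$\left(\left(- \frac{5149}{12357} + 4325\right) + V\right) \left(j + 2341\right) = \left(\left(- \frac{5149}{12357} + 4325\right) - 1198\right) \left(\frac{1}{16819} + 2341\right) = \left(\left(\left(-5149\right) \frac{1}{12357} + 4325\right) - 1198\right) \frac{39373280}{16819} = \left(\left(- \frac{5149}{12357} + 4325\right) - 1198\right) \frac{39373280}{16819} = \left(\frac{53438876}{12357} - 1198\right) \frac{39373280}{16819} = \frac{38635190}{12357} \cdot \frac{39373280}{16819} = \frac{138290377611200}{18893853}$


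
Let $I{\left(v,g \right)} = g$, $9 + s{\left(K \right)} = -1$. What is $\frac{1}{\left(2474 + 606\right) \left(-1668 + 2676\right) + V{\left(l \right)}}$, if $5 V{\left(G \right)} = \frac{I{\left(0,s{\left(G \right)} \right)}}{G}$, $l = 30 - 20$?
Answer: $\frac{5}{15523199} \approx 3.221 \cdot 10^{-7}$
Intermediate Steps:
$s{\left(K \right)} = -10$ ($s{\left(K \right)} = -9 - 1 = -10$)
$l = 10$ ($l = 30 - 20 = 10$)
$V{\left(G \right)} = - \frac{2}{G}$ ($V{\left(G \right)} = \frac{\left(-10\right) \frac{1}{G}}{5} = - \frac{2}{G}$)
$\frac{1}{\left(2474 + 606\right) \left(-1668 + 2676\right) + V{\left(l \right)}} = \frac{1}{\left(2474 + 606\right) \left(-1668 + 2676\right) - \frac{2}{10}} = \frac{1}{3080 \cdot 1008 - \frac{1}{5}} = \frac{1}{3104640 - \frac{1}{5}} = \frac{1}{\frac{15523199}{5}} = \frac{5}{15523199}$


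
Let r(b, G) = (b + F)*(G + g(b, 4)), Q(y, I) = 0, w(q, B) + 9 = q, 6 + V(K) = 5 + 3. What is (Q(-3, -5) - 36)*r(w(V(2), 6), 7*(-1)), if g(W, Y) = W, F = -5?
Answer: -6048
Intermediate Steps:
V(K) = 2 (V(K) = -6 + (5 + 3) = -6 + 8 = 2)
w(q, B) = -9 + q
r(b, G) = (-5 + b)*(G + b) (r(b, G) = (b - 5)*(G + b) = (-5 + b)*(G + b))
(Q(-3, -5) - 36)*r(w(V(2), 6), 7*(-1)) = (0 - 36)*((-9 + 2)**2 - 35*(-1) - 5*(-9 + 2) + (7*(-1))*(-9 + 2)) = -36*((-7)**2 - 5*(-7) - 5*(-7) - 7*(-7)) = -36*(49 + 35 + 35 + 49) = -36*168 = -6048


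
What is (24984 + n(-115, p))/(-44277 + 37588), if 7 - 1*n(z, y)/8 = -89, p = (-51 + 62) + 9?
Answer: -25752/6689 ≈ -3.8499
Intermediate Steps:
p = 20 (p = 11 + 9 = 20)
n(z, y) = 768 (n(z, y) = 56 - 8*(-89) = 56 + 712 = 768)
(24984 + n(-115, p))/(-44277 + 37588) = (24984 + 768)/(-44277 + 37588) = 25752/(-6689) = 25752*(-1/6689) = -25752/6689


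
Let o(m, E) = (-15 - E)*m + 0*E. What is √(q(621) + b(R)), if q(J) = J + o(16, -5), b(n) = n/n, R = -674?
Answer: √462 ≈ 21.494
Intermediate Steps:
o(m, E) = m*(-15 - E) (o(m, E) = m*(-15 - E) + 0 = m*(-15 - E))
b(n) = 1
q(J) = -160 + J (q(J) = J - 1*16*(15 - 5) = J - 1*16*10 = J - 160 = -160 + J)
√(q(621) + b(R)) = √((-160 + 621) + 1) = √(461 + 1) = √462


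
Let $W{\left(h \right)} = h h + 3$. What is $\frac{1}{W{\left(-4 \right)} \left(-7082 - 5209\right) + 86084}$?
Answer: $- \frac{1}{147445} \approx -6.7822 \cdot 10^{-6}$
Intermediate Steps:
$W{\left(h \right)} = 3 + h^{2}$ ($W{\left(h \right)} = h^{2} + 3 = 3 + h^{2}$)
$\frac{1}{W{\left(-4 \right)} \left(-7082 - 5209\right) + 86084} = \frac{1}{\left(3 + \left(-4\right)^{2}\right) \left(-7082 - 5209\right) + 86084} = \frac{1}{\left(3 + 16\right) \left(-7082 - 5209\right) + 86084} = \frac{1}{19 \left(-12291\right) + 86084} = \frac{1}{-233529 + 86084} = \frac{1}{-147445} = - \frac{1}{147445}$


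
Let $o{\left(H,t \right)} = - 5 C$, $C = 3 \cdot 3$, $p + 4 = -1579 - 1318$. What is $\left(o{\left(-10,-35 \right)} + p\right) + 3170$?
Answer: $224$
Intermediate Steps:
$p = -2901$ ($p = -4 - 2897 = -2901$)
$C = 9$
$o{\left(H,t \right)} = -45$ ($o{\left(H,t \right)} = \left(-5\right) 9 = -45$)
$\left(o{\left(-10,-35 \right)} + p\right) + 3170 = \left(-45 - 2901\right) + 3170 = -2946 + 3170 = 224$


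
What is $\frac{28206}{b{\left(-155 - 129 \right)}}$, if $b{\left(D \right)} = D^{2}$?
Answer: $\frac{14103}{40328} \approx 0.34971$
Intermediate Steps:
$\frac{28206}{b{\left(-155 - 129 \right)}} = \frac{28206}{\left(-155 - 129\right)^{2}} = \frac{28206}{\left(-284\right)^{2}} = \frac{28206}{80656} = 28206 \cdot \frac{1}{80656} = \frac{14103}{40328}$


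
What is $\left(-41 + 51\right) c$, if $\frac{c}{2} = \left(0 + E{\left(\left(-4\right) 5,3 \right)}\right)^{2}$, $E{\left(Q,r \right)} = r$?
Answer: $180$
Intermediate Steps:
$c = 18$ ($c = 2 \left(0 + 3\right)^{2} = 2 \cdot 3^{2} = 2 \cdot 9 = 18$)
$\left(-41 + 51\right) c = \left(-41 + 51\right) 18 = 10 \cdot 18 = 180$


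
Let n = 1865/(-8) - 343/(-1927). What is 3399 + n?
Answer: 48807873/15416 ≈ 3166.1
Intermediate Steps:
n = -3591111/15416 (n = 1865*(-⅛) - 343*(-1/1927) = -1865/8 + 343/1927 = -3591111/15416 ≈ -232.95)
3399 + n = 3399 - 3591111/15416 = 48807873/15416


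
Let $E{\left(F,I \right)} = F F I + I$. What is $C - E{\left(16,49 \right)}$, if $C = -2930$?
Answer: $-15523$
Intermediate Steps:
$E{\left(F,I \right)} = I + I F^{2}$ ($E{\left(F,I \right)} = F^{2} I + I = I F^{2} + I = I + I F^{2}$)
$C - E{\left(16,49 \right)} = -2930 - 49 \left(1 + 16^{2}\right) = -2930 - 49 \left(1 + 256\right) = -2930 - 49 \cdot 257 = -2930 - 12593 = -15523$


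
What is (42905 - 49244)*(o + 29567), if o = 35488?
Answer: -412383645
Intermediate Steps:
(42905 - 49244)*(o + 29567) = (42905 - 49244)*(35488 + 29567) = -6339*65055 = -412383645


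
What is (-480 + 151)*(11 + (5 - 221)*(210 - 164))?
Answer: 3265325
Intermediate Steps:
(-480 + 151)*(11 + (5 - 221)*(210 - 164)) = -329*(11 - 216*46) = -329*(11 - 9936) = -329*(-9925) = 3265325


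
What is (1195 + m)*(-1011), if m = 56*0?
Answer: -1208145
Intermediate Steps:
m = 0
(1195 + m)*(-1011) = (1195 + 0)*(-1011) = 1195*(-1011) = -1208145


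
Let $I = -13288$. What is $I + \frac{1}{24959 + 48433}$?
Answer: $- \frac{975232895}{73392} \approx -13288.0$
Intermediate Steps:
$I + \frac{1}{24959 + 48433} = -13288 + \frac{1}{24959 + 48433} = -13288 + \frac{1}{73392} = - \frac{975232895}{73392}$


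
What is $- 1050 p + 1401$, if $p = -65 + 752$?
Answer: $-719949$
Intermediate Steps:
$p = 687$
$- 1050 p + 1401 = \left(-1050\right) 687 + 1401 = -721350 + 1401 = -719949$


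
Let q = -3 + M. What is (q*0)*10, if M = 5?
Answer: 0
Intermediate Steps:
q = 2 (q = -3 + 5 = 2)
(q*0)*10 = (2*0)*10 = 0*10 = 0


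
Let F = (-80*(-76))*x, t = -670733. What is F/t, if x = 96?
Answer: -583680/670733 ≈ -0.87021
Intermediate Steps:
F = 583680 (F = -80*(-76)*96 = 6080*96 = 583680)
F/t = 583680/(-670733) = 583680*(-1/670733) = -583680/670733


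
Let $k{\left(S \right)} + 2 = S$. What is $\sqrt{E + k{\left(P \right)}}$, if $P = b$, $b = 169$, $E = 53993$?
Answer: $4 \sqrt{3385} \approx 232.72$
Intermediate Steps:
$P = 169$
$k{\left(S \right)} = -2 + S$
$\sqrt{E + k{\left(P \right)}} = \sqrt{53993 + \left(-2 + 169\right)} = \sqrt{53993 + 167} = \sqrt{54160} = 4 \sqrt{3385}$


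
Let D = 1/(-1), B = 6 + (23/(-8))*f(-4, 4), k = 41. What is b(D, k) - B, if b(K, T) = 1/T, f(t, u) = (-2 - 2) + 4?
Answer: -245/41 ≈ -5.9756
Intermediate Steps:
f(t, u) = 0 (f(t, u) = -4 + 4 = 0)
B = 6 (B = 6 + (23/(-8))*0 = 6 + (23*(-⅛))*0 = 6 - 23/8*0 = 6 + 0 = 6)
D = -1
b(D, k) - B = 1/41 - 1*6 = 1/41 - 6 = -245/41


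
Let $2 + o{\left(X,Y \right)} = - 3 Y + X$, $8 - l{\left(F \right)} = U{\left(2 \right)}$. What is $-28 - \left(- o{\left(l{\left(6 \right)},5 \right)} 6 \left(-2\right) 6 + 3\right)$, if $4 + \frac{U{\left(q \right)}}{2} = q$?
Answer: $329$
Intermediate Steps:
$U{\left(q \right)} = -8 + 2 q$
$l{\left(F \right)} = 12$ ($l{\left(F \right)} = 8 - \left(-8 + 2 \cdot 2\right) = 8 - \left(-8 + 4\right) = 8 - -4 = 8 + 4 = 12$)
$o{\left(X,Y \right)} = -2 + X - 3 Y$ ($o{\left(X,Y \right)} = -2 + \left(- 3 Y + X\right) = -2 + \left(X - 3 Y\right) = -2 + X - 3 Y$)
$-28 - \left(- o{\left(l{\left(6 \right)},5 \right)} 6 \left(-2\right) 6 + 3\right) = -28 - \left(- (-2 + 12 - 15) 6 \left(-2\right) 6 + 3\right) = -28 - \left(- (-2 + 12 - 15) \left(\left(-12\right) 6\right) + 3\right) = -28 - \left(\left(-1\right) \left(-5\right) \left(-72\right) + 3\right) = -28 - \left(5 \left(-72\right) + 3\right) = -28 - \left(-360 + 3\right) = -28 - -357 = -28 + 357 = 329$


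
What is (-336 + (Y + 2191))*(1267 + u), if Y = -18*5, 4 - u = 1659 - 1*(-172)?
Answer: -988400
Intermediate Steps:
u = -1827 (u = 4 - (1659 - 1*(-172)) = 4 - (1659 + 172) = 4 - 1*1831 = 4 - 1831 = -1827)
Y = -90
(-336 + (Y + 2191))*(1267 + u) = (-336 + (-90 + 2191))*(1267 - 1827) = (-336 + 2101)*(-560) = 1765*(-560) = -988400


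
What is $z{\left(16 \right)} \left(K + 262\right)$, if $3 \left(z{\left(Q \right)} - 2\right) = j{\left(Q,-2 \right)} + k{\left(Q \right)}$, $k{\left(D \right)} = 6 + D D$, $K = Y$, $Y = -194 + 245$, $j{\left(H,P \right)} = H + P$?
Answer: $29422$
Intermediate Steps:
$Y = 51$
$K = 51$
$k{\left(D \right)} = 6 + D^{2}$
$z{\left(Q \right)} = \frac{10}{3} + \frac{Q}{3} + \frac{Q^{2}}{3}$ ($z{\left(Q \right)} = 2 + \frac{\left(Q - 2\right) + \left(6 + Q^{2}\right)}{3} = 2 + \frac{\left(-2 + Q\right) + \left(6 + Q^{2}\right)}{3} = 2 + \frac{4 + Q + Q^{2}}{3} = 2 + \left(\frac{4}{3} + \frac{Q}{3} + \frac{Q^{2}}{3}\right) = \frac{10}{3} + \frac{Q}{3} + \frac{Q^{2}}{3}$)
$z{\left(16 \right)} \left(K + 262\right) = \left(\frac{10}{3} + \frac{1}{3} \cdot 16 + \frac{16^{2}}{3}\right) \left(51 + 262\right) = \left(\frac{10}{3} + \frac{16}{3} + \frac{1}{3} \cdot 256\right) 313 = \left(\frac{10}{3} + \frac{16}{3} + \frac{256}{3}\right) 313 = 94 \cdot 313 = 29422$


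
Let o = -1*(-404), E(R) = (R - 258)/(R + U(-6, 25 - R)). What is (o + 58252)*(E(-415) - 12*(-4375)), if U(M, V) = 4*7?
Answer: 397260918496/129 ≈ 3.0795e+9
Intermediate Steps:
U(M, V) = 28
E(R) = (-258 + R)/(28 + R) (E(R) = (R - 258)/(R + 28) = (-258 + R)/(28 + R))
o = 404
(o + 58252)*(E(-415) - 12*(-4375)) = (404 + 58252)*((-258 - 415)/(28 - 415) - 12*(-4375)) = 58656*(-673/(-387) + 52500) = 58656*(-1/387*(-673) + 52500) = 58656*(673/387 + 52500) = 58656*(20318173/387) = 397260918496/129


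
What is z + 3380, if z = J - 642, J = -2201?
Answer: 537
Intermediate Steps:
z = -2843 (z = -2201 - 642 = -2843)
z + 3380 = -2843 + 3380 = 537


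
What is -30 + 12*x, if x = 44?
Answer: 498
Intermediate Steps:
-30 + 12*x = -30 + 12*44 = -30 + 528 = 498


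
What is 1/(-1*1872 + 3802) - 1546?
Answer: -2983779/1930 ≈ -1546.0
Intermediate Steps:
1/(-1*1872 + 3802) - 1546 = 1/(-1872 + 3802) - 1546 = 1/1930 - 1546 = -2983779/1930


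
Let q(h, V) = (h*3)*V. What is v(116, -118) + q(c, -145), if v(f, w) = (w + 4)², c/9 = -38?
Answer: 161766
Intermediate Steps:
c = -342 (c = 9*(-38) = -342)
v(f, w) = (4 + w)²
q(h, V) = 3*V*h (q(h, V) = (3*h)*V = 3*V*h)
v(116, -118) + q(c, -145) = (4 - 118)² + 3*(-145)*(-342) = (-114)² + 148770 = 12996 + 148770 = 161766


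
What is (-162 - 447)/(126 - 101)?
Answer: -609/25 ≈ -24.360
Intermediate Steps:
(-162 - 447)/(126 - 101) = -609/25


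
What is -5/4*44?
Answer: -55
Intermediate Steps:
-5/4*44 = -55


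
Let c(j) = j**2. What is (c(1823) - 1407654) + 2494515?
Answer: 4410190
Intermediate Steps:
(c(1823) - 1407654) + 2494515 = (1823**2 - 1407654) + 2494515 = (3323329 - 1407654) + 2494515 = 1915675 + 2494515 = 4410190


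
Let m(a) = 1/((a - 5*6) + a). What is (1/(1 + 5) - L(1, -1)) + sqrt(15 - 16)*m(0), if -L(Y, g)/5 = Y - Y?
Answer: 1/6 - I/30 ≈ 0.16667 - 0.033333*I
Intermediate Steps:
m(a) = 1/(-30 + 2*a) (m(a) = 1/((a - 30) + a) = 1/((-30 + a) + a) = 1/(-30 + 2*a))
L(Y, g) = 0 (L(Y, g) = -5*(Y - Y) = -5*0 = 0)
(1/(1 + 5) - L(1, -1)) + sqrt(15 - 16)*m(0) = (1/(1 + 5) - 1*0) + sqrt(15 - 16)*(1/(2*(-15 + 0))) = (1/6 + 0) + sqrt(-1)*((1/2)/(-15)) = (1/6 + 0) + I*((1/2)*(-1/15)) = 1/6 + I*(-1/30) = 1/6 - I/30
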